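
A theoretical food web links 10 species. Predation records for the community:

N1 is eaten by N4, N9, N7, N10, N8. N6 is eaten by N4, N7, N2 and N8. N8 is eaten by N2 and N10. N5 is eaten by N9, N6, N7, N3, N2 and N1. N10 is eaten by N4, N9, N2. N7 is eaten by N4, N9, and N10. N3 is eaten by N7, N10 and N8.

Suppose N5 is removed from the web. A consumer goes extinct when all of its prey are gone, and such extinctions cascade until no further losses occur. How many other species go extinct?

9

Remove N5.
Round 1: N6 (all prey gone), N1 (all prey gone), N3 (all prey gone) → extinct.
Round 2: N8 (all prey gone), N7 (all prey gone) → extinct.
Round 3: N10 (all prey gone) → extinct.
Round 4: N2 (all prey gone), N9 (all prey gone), N4 (all prey gone) → extinct.
No further losses. Total secondary extinctions: 9.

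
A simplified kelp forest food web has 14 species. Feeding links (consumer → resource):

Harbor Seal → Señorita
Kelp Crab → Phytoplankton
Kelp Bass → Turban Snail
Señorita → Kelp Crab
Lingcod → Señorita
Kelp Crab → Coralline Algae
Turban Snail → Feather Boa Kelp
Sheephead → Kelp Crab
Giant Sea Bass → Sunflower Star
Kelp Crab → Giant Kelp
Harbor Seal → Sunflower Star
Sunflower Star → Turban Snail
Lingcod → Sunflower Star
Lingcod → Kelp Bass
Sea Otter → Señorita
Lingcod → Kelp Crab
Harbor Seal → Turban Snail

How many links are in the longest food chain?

One longest chain: Feather Boa Kelp → Turban Snail → Sunflower Star → Giant Sea Bass.
It has 4 species and 3 links.

3 links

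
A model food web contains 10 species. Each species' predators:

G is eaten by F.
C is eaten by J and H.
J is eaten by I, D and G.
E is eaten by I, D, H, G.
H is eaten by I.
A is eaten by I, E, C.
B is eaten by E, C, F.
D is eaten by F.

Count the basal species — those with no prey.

2

Basal species (no prey listed): B, A.
Count: 2.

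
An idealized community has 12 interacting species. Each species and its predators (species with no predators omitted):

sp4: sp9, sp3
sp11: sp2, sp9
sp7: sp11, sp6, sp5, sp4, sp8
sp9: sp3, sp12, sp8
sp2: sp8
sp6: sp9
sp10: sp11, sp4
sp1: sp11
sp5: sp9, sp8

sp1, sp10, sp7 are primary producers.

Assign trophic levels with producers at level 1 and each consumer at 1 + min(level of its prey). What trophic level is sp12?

Trophic level 4

sp1 is a producer → level 1.
sp11 eats sp1 → level 2.
sp9 eats sp11 → level 3.
sp12 eats sp9 → level 4.
No prey of sp12 is below level 3, so 4 is the minimum.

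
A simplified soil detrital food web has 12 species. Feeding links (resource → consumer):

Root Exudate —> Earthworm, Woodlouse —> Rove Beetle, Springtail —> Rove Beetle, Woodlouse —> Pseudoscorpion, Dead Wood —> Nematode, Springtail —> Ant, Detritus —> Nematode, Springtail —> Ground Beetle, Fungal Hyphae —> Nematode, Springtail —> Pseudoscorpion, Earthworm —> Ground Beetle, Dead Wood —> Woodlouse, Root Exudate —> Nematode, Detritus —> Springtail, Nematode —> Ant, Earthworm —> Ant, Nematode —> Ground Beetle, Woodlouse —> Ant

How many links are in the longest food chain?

2 links

One longest chain: Dead Wood → Woodlouse → Pseudoscorpion.
It has 3 species and 2 links.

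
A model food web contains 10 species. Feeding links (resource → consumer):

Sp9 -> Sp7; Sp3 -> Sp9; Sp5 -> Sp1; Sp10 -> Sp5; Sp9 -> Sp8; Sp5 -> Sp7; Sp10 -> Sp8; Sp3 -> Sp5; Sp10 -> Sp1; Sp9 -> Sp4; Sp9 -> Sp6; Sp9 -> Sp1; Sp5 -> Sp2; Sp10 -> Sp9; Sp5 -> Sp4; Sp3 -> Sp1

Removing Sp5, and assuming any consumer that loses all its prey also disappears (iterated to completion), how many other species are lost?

1

Remove Sp5.
Round 1: Sp2 (all prey gone) → extinct.
No further losses. Total secondary extinctions: 1.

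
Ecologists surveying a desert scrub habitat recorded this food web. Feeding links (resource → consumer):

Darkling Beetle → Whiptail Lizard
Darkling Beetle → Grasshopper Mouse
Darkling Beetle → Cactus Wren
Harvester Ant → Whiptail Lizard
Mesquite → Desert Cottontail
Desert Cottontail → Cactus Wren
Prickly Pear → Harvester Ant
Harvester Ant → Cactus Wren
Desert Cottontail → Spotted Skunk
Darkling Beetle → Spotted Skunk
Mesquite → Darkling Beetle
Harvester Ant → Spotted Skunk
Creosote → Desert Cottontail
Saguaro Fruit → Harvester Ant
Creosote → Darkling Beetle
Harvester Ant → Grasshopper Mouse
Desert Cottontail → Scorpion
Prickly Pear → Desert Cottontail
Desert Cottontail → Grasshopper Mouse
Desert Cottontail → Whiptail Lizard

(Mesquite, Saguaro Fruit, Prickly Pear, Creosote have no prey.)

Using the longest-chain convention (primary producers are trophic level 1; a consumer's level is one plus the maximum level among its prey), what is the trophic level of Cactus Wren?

Mesquite is a producer → level 1.
Desert Cottontail eats Mesquite (level 1); other prey at levels: Prickly Pear 1, Creosote 1 → level 2.
Cactus Wren eats Desert Cottontail (level 2); other prey at levels: Harvester Ant 2, Darkling Beetle 2 → level 3.

Trophic level 3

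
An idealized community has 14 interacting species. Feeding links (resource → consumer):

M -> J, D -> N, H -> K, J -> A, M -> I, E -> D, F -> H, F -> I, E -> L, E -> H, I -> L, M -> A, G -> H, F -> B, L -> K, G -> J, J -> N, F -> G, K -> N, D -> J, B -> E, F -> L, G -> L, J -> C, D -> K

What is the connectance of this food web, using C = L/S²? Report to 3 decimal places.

C = 0.128

The web has S = 14 species and L = 25 feeding links.
C = L / S² = 25 / 196 = 0.1276 ≈ 0.128.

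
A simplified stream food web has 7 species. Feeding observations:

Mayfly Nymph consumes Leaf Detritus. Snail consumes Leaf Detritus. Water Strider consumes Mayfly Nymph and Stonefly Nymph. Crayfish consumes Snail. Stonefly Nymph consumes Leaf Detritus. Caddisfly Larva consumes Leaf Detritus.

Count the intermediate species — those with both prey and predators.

Intermediate species (has both prey and predators): Mayfly Nymph, Stonefly Nymph, Snail.
Count: 3.

3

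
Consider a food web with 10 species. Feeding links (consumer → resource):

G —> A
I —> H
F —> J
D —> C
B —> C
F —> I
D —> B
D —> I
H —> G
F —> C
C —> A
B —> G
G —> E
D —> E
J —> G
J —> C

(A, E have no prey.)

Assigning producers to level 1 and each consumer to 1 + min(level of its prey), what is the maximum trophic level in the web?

Producers (level 1): A, E.
Following each consumer down to its lowest-level prey: A → G → H → I (levels 1 through 4).
All prey of I (H 3) are at level 3 or above, so I is at level 1 + 3 = 4.
Every consumer has at least one prey at level 3 or below, so none exceeds level 4.

4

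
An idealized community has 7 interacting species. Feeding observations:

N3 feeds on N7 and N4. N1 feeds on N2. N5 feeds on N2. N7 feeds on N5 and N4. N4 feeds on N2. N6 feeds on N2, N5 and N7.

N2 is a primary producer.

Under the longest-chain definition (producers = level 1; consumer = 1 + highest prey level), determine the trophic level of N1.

N2 is a producer → level 1.
N1 eats N2 → level 2.

Trophic level 2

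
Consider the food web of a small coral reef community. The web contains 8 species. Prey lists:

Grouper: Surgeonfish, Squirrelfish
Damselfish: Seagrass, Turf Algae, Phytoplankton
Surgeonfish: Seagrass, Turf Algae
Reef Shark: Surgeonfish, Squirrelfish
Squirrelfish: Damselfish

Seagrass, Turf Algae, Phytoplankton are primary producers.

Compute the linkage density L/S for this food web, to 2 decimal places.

L/S = 1.25

There are L = 10 links among S = 8 species.
L/S = 10/8 = 1.2500 ≈ 1.25.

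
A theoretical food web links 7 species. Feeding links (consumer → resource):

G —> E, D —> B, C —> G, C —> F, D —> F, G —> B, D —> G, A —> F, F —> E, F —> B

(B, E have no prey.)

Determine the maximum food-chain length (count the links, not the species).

2 links

One longest chain: B → G → D.
It has 3 species and 2 links.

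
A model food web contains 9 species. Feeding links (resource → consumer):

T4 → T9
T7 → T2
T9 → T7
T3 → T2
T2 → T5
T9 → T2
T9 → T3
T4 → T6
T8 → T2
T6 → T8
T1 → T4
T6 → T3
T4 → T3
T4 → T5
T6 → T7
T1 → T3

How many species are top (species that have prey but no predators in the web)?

1

Top species (has prey, but nothing eats it): T5.
Count: 1.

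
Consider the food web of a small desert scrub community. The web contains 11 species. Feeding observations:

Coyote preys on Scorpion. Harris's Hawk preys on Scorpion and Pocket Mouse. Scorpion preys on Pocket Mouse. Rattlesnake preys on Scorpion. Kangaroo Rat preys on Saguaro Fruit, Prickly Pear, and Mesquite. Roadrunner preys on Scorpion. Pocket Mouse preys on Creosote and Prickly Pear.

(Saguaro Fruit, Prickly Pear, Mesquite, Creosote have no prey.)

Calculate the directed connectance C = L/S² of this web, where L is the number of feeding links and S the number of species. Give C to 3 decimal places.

The web has S = 11 species and L = 11 feeding links.
C = L / S² = 11 / 121 = 0.0909 ≈ 0.091.

C = 0.091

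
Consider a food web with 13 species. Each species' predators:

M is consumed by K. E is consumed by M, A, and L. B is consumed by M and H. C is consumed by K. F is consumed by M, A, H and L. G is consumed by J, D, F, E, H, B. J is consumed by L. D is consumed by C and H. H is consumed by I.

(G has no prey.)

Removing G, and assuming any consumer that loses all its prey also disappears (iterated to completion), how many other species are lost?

12

Remove G.
Round 1: J (all prey gone), D (all prey gone), F (all prey gone), B (all prey gone), E (all prey gone) → extinct.
Round 2: H (all prey gone), A (all prey gone), M (all prey gone), L (all prey gone), C (all prey gone) → extinct.
Round 3: K (all prey gone), I (all prey gone) → extinct.
No further losses. Total secondary extinctions: 12.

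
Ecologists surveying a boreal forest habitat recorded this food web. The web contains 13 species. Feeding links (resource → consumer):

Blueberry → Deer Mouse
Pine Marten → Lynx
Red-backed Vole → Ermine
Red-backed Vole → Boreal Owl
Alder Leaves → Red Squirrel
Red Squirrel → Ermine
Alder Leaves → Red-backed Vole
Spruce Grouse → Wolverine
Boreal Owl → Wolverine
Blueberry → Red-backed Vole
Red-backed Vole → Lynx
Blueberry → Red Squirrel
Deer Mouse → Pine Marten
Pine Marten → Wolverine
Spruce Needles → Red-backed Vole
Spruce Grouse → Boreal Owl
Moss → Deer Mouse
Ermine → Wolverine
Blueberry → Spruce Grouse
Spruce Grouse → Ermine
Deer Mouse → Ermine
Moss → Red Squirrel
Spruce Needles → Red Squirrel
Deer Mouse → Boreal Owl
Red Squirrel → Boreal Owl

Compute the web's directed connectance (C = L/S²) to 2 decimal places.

The web has S = 13 species and L = 25 feeding links.
C = L / S² = 25 / 169 = 0.1479 ≈ 0.15.

C = 0.15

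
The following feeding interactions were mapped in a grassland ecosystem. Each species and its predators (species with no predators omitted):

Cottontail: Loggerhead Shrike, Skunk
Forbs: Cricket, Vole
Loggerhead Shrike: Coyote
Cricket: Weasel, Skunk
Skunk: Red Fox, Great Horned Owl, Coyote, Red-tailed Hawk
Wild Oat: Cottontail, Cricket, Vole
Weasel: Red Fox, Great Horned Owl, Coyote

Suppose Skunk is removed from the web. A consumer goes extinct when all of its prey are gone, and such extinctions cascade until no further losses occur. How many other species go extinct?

Remove Skunk.
Round 1: Red-tailed Hawk (all prey gone) → extinct.
No further losses. Total secondary extinctions: 1.

1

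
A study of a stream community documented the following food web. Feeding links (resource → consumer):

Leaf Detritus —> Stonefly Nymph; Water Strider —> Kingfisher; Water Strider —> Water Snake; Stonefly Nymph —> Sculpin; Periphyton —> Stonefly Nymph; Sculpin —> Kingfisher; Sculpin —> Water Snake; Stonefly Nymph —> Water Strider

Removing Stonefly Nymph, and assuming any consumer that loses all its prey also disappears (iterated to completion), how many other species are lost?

Remove Stonefly Nymph.
Round 1: Water Strider (all prey gone), Sculpin (all prey gone) → extinct.
Round 2: Kingfisher (all prey gone), Water Snake (all prey gone) → extinct.
No further losses. Total secondary extinctions: 4.

4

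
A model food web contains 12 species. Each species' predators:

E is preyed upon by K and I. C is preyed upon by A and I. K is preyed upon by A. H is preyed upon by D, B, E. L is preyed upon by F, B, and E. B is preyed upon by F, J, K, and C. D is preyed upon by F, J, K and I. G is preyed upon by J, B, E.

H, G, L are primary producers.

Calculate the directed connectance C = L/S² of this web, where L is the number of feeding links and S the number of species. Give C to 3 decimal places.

The web has S = 12 species and L = 22 feeding links.
C = L / S² = 22 / 144 = 0.1528 ≈ 0.153.

C = 0.153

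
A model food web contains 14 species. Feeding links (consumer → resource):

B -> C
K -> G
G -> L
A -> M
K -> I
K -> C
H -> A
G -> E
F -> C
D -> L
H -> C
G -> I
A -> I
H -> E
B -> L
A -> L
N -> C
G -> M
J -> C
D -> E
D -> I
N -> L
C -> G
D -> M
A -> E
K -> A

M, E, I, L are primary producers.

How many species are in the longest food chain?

One longest chain: M → G → C → J.
It has 4 species and 3 links.

4 species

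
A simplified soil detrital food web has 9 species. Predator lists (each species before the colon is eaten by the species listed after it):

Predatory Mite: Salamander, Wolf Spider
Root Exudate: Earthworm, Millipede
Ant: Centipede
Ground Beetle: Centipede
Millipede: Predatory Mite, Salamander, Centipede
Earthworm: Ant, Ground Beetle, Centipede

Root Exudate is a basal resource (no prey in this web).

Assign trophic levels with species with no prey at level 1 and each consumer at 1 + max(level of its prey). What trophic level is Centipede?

Trophic level 4

Root Exudate has no prey (basal) → level 1.
Earthworm eats Root Exudate → level 2.
Ant eats Earthworm → level 3.
Centipede eats Ant (level 3); other prey at levels: Earthworm 2, Millipede 2, Ground Beetle 3 → level 4.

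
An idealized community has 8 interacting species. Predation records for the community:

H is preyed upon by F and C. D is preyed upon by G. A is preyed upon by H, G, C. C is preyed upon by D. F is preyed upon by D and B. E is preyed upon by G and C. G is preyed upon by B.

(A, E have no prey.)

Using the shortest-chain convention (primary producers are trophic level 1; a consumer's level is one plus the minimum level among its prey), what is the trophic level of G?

Trophic level 2

A is a producer → level 1.
G eats A → level 2.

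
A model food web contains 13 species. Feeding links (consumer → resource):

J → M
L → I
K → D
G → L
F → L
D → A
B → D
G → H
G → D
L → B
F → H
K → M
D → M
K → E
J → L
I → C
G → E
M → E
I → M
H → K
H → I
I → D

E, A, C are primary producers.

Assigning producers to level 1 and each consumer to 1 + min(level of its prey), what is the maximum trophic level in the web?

4

Producers (level 1): E, A, C.
Following each consumer down to its lowest-level prey: E → K → H → F (levels 1 through 4).
All prey of F (H 3, L 3) are at level 3 or above, so F is at level 1 + 3 = 4.
Every consumer has at least one prey at level 3 or below, so none exceeds level 4.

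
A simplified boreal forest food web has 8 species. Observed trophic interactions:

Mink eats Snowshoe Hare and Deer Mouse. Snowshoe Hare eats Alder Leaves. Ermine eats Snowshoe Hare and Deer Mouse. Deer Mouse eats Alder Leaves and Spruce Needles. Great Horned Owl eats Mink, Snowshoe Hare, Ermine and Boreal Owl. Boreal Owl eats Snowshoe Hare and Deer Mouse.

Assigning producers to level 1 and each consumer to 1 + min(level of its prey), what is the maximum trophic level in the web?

Producers (level 1): Spruce Needles, Alder Leaves.
Following each consumer down to its lowest-level prey: Alder Leaves → Snowshoe Hare → Ermine (levels 1 through 3).
All prey of Ermine (Snowshoe Hare 2, Deer Mouse 2) are at level 2 or above, so Ermine is at level 1 + 2 = 3.
Every consumer has at least one prey at level 2 or below, so none exceeds level 3.

3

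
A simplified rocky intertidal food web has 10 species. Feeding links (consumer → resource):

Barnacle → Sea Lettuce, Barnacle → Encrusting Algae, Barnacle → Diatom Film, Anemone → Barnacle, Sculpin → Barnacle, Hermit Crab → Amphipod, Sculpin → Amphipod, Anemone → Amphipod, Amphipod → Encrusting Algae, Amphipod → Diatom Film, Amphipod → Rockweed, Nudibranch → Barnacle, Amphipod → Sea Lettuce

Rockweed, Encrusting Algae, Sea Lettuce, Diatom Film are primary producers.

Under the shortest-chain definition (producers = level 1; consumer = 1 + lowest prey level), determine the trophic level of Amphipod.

Trophic level 2

Rockweed is a producer → level 1.
Amphipod eats Rockweed → level 2.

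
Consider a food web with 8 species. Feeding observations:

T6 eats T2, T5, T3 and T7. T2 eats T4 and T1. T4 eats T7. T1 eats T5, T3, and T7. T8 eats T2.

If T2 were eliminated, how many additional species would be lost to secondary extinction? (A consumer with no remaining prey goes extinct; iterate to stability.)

1

Remove T2.
Round 1: T8 (all prey gone) → extinct.
No further losses. Total secondary extinctions: 1.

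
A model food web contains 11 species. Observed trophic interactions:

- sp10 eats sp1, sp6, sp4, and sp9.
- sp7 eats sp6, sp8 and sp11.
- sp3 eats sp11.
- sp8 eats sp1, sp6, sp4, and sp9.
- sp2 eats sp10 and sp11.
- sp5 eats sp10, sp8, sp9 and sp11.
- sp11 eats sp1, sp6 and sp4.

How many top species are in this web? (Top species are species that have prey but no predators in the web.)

4

Top species (has prey, but nothing eats it): sp5, sp2, sp7, sp3.
Count: 4.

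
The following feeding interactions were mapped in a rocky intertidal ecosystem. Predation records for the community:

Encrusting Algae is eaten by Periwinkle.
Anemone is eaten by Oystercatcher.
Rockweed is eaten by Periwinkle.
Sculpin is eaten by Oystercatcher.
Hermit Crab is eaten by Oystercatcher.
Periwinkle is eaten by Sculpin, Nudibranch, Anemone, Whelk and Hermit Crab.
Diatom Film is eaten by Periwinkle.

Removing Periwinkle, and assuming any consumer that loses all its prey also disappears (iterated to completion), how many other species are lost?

6

Remove Periwinkle.
Round 1: Sculpin (all prey gone), Nudibranch (all prey gone), Whelk (all prey gone), Hermit Crab (all prey gone), Anemone (all prey gone) → extinct.
Round 2: Oystercatcher (all prey gone) → extinct.
No further losses. Total secondary extinctions: 6.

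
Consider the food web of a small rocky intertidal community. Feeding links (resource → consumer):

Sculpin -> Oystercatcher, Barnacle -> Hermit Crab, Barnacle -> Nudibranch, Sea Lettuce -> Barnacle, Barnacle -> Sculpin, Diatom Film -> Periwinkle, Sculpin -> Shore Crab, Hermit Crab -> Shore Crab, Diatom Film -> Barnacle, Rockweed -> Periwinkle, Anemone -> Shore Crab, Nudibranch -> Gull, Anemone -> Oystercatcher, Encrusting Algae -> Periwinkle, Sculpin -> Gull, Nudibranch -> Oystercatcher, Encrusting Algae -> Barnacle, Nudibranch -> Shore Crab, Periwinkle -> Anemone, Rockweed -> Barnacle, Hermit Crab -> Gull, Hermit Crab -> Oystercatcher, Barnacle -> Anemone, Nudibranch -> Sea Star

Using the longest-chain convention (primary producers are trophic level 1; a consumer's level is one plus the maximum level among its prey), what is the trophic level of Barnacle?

Sea Lettuce is a producer → level 1.
Barnacle eats Sea Lettuce (level 1); other prey at levels: Encrusting Algae 1, Diatom Film 1, Rockweed 1 → level 2.

Trophic level 2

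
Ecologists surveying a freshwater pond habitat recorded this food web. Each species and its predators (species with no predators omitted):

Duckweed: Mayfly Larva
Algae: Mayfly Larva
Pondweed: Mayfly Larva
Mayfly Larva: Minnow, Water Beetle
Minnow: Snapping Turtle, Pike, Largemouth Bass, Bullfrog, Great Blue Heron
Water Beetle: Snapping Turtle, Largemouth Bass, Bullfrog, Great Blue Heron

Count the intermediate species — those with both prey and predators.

3

Intermediate species (has both prey and predators): Mayfly Larva, Minnow, Water Beetle.
Count: 3.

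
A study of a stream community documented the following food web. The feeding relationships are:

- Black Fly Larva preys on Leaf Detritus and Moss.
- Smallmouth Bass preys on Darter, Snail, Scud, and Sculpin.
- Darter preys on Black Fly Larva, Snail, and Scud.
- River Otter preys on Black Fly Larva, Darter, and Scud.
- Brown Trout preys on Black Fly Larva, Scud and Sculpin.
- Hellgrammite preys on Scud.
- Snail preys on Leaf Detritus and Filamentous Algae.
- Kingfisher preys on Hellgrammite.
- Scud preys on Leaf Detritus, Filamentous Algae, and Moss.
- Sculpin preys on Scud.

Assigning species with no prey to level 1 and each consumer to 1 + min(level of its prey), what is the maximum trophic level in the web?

Basal resources (level 1): Filamentous Algae, Moss, Leaf Detritus.
Following each consumer down to its lowest-level prey: Filamentous Algae → Scud → Hellgrammite → Kingfisher (levels 1 through 4).
All prey of Kingfisher (Hellgrammite 3) are at level 3 or above, so Kingfisher is at level 1 + 3 = 4.
Every consumer has at least one prey at level 3 or below, so none exceeds level 4.

4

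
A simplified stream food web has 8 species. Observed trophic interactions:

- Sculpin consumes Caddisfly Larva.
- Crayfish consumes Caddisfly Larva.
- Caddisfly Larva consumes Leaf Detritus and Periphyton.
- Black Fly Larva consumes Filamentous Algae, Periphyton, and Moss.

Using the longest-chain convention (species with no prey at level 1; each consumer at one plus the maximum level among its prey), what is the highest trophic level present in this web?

3

Basal resources (level 1): Leaf Detritus, Moss, Periphyton, Filamentous Algae.
Leaf Detritus → Caddisfly Larva → Crayfish gives Crayfish level 3.
No species has a prey at level 3, so no species reaches level 4.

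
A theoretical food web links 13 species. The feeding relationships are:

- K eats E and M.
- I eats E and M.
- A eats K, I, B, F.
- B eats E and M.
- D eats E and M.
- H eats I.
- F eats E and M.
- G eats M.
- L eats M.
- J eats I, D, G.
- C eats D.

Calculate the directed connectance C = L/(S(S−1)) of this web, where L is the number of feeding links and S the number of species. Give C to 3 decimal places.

The web has S = 13 species and L = 21 feeding links.
C = L / (S(S−1)) = 21 / 156 = 0.1346 ≈ 0.135.

C = 0.135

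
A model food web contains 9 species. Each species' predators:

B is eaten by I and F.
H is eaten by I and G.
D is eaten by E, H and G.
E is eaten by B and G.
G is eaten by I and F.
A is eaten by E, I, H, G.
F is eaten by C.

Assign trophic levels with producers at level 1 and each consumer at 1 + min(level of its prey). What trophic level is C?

Trophic level 4

A is a producer → level 1.
G eats A → level 2.
F eats G → level 3.
C eats F → level 4.
No prey of C is below level 3, so 4 is the minimum.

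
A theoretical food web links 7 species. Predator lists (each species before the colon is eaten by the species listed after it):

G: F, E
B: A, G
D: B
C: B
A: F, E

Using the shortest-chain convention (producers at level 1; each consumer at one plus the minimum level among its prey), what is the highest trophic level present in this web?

Producers (level 1): C, D.
Following each consumer down to its lowest-level prey: C → B → A → F (levels 1 through 4).
All prey of F (A 3, G 3) are at level 3 or above, so F is at level 1 + 3 = 4.
Every consumer has at least one prey at level 3 or below, so none exceeds level 4.

4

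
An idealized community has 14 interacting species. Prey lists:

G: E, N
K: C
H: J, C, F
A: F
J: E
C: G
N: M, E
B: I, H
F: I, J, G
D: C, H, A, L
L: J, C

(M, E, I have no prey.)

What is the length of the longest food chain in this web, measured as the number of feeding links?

One longest chain: M → N → G → C → H → B.
It has 6 species and 5 links.

5 links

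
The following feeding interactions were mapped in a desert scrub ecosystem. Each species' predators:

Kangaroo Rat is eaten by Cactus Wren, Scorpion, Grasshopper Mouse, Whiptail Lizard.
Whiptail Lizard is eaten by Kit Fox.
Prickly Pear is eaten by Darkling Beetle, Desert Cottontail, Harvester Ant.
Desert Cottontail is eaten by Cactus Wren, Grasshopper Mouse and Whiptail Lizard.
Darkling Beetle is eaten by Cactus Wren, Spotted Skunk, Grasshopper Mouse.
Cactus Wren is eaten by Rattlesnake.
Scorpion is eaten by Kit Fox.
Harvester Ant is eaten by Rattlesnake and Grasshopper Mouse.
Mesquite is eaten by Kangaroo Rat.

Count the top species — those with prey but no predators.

Top species (has prey, but nothing eats it): Grasshopper Mouse, Spotted Skunk, Kit Fox, Rattlesnake.
Count: 4.

4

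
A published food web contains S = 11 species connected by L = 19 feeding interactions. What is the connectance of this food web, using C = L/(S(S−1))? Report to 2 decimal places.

The web has S = 11 species and L = 19 feeding links.
C = L / (S(S−1)) = 19 / 110 = 0.1727 ≈ 0.17.

C = 0.17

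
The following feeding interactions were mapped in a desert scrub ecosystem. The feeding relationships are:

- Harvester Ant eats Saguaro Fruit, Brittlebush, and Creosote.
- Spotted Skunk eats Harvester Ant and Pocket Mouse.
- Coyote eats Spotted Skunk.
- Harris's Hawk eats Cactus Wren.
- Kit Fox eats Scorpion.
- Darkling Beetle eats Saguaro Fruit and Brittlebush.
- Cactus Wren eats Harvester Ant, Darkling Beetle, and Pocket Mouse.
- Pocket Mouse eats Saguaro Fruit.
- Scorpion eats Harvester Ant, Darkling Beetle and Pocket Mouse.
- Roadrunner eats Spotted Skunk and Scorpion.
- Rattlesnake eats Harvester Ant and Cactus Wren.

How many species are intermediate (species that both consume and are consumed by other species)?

Intermediate species (has both prey and predators): Harvester Ant, Darkling Beetle, Pocket Mouse, Spotted Skunk, Cactus Wren, Scorpion.
Count: 6.

6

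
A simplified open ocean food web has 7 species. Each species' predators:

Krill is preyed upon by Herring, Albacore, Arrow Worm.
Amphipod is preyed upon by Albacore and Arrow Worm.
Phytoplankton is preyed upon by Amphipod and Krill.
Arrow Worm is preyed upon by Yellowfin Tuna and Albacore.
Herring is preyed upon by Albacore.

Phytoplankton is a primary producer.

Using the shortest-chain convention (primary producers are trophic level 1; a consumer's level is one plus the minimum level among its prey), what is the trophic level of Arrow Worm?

Trophic level 3

Phytoplankton is a producer → level 1.
Krill eats Phytoplankton → level 2.
Arrow Worm eats Krill → level 3.
No prey of Arrow Worm is below level 2, so 3 is the minimum.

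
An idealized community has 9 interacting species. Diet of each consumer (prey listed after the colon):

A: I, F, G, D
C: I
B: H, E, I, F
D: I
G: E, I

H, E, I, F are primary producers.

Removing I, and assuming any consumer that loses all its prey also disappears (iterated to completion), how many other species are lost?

2

Remove I.
Round 1: C (all prey gone), D (all prey gone) → extinct.
No further losses. Total secondary extinctions: 2.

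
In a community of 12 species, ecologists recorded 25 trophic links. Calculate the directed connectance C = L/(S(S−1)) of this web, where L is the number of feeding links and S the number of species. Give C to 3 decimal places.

The web has S = 12 species and L = 25 feeding links.
C = L / (S(S−1)) = 25 / 132 = 0.1894 ≈ 0.189.

C = 0.189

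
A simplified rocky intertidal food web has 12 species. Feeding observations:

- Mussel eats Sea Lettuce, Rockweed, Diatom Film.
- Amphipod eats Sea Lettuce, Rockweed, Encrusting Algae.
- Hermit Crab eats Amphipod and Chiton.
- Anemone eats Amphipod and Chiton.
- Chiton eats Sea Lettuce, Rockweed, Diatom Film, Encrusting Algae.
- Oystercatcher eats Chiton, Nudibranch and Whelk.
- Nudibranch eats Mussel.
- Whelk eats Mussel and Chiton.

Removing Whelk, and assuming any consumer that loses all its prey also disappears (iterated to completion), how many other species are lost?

Remove Whelk.
Every predator of it retains at least one other prey: Oystercatcher still has Chiton, Nudibranch.
No consumer loses all prey, so no secondary extinctions occur.

0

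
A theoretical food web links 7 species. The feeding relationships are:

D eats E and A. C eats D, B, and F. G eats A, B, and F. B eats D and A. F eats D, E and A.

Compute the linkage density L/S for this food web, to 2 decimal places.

There are L = 13 links among S = 7 species.
L/S = 13/7 = 1.8571 ≈ 1.86.

L/S = 1.86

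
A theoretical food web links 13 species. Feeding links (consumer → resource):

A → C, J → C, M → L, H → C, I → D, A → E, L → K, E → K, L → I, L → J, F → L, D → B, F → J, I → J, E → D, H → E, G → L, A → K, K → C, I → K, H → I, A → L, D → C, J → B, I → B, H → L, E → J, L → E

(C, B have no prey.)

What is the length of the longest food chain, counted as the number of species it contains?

One longest chain: C → K → I → L → H.
It has 5 species and 4 links.

5 species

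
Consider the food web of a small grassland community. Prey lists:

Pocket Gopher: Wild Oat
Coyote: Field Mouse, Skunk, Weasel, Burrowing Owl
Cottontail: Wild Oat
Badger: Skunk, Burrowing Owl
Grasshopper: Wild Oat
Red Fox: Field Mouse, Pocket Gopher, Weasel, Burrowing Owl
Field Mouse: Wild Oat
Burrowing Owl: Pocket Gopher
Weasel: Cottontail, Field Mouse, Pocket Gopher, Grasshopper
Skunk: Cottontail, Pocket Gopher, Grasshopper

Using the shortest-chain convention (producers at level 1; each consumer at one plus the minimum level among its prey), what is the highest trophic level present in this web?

4

Producers (level 1): Wild Oat.
Following each consumer down to its lowest-level prey: Wild Oat → Cottontail → Skunk → Badger (levels 1 through 4).
All prey of Badger (Skunk 3, Burrowing Owl 3) are at level 3 or above, so Badger is at level 1 + 3 = 4.
Every consumer has at least one prey at level 3 or below, so none exceeds level 4.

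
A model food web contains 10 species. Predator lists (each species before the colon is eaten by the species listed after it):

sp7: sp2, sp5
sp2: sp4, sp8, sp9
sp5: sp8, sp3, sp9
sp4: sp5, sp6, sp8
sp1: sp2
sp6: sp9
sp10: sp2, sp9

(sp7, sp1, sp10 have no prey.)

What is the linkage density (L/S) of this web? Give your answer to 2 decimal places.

L/S = 1.50

There are L = 15 links among S = 10 species.
L/S = 15/10 = 1.5000 ≈ 1.50.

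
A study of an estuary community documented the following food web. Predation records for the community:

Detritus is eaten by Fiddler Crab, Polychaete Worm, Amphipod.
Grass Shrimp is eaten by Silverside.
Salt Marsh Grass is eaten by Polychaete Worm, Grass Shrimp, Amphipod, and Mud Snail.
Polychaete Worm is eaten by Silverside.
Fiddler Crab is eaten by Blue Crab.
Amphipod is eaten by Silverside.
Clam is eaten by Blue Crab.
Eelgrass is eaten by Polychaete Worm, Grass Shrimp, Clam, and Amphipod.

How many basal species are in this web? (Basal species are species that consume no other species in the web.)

Basal species (no prey listed): Eelgrass, Detritus, Salt Marsh Grass.
Count: 3.

3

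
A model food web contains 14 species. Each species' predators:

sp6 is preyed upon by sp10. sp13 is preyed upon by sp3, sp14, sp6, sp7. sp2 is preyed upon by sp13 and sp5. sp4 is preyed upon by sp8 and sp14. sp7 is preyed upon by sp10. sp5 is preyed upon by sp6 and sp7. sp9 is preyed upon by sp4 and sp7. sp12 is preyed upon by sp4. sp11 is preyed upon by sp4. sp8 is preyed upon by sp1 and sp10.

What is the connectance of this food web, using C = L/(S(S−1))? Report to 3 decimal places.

The web has S = 14 species and L = 18 feeding links.
C = L / (S(S−1)) = 18 / 182 = 0.0989 ≈ 0.099.

C = 0.099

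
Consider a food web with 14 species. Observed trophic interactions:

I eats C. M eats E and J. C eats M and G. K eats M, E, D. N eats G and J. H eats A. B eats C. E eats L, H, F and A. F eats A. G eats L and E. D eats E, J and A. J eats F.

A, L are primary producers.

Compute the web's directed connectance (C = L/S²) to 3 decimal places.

The web has S = 14 species and L = 23 feeding links.
C = L / S² = 23 / 196 = 0.1173 ≈ 0.117.

C = 0.117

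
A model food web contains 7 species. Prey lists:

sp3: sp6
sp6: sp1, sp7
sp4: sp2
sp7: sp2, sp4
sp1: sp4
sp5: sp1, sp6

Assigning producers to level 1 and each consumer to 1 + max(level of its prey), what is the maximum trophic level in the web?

Producers (level 1): sp2.
sp2 → sp4 → sp1 → sp6 → sp5 gives sp5 level 5.
No species has a prey at level 5, so no species reaches level 6.

5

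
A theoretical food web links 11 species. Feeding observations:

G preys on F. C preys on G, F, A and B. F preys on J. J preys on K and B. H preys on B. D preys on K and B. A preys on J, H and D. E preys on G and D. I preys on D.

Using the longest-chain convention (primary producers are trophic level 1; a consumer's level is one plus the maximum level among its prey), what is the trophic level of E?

Trophic level 5

B is a producer → level 1.
J eats B (level 1); other prey at levels: K 1 → level 2.
F eats J → level 3.
G eats F → level 4.
E eats G (level 4); other prey at levels: D 2 → level 5.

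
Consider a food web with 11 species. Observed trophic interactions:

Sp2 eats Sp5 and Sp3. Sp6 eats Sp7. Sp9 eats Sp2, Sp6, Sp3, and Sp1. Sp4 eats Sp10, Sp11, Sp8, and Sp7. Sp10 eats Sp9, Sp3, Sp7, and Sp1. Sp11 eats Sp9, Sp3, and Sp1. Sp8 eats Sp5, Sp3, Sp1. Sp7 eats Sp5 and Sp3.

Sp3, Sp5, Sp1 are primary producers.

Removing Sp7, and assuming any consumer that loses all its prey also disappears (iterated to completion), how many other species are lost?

Remove Sp7.
Round 1: Sp6 (all prey gone) → extinct.
No further losses. Total secondary extinctions: 1.

1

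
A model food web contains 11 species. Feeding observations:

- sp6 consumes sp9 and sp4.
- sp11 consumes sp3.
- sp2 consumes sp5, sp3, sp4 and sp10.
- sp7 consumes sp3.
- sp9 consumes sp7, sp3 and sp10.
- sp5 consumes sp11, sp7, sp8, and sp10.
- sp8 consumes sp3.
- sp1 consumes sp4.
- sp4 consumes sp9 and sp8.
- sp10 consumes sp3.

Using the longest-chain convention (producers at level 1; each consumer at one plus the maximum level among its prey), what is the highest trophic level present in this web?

5

Producers (level 1): sp3.
sp3 → sp10 → sp9 → sp4 → sp1 gives sp1 level 5.
No species has a prey at level 5, so no species reaches level 6.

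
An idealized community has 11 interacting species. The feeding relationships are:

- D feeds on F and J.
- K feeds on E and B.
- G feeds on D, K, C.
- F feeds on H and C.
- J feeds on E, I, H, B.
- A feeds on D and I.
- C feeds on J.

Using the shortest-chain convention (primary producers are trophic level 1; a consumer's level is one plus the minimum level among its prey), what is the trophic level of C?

Trophic level 3

H is a producer → level 1.
J eats H → level 2.
C eats J → level 3.
No prey of C is below level 2, so 3 is the minimum.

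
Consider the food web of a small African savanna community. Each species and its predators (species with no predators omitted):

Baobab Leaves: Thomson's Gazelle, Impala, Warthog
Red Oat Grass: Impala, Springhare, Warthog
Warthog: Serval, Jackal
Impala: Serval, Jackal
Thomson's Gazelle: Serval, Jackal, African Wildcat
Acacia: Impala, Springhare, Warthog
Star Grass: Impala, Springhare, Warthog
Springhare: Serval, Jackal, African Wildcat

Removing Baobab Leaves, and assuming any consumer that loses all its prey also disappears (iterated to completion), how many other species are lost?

Remove Baobab Leaves.
Round 1: Thomson's Gazelle (all prey gone) → extinct.
No further losses. Total secondary extinctions: 1.

1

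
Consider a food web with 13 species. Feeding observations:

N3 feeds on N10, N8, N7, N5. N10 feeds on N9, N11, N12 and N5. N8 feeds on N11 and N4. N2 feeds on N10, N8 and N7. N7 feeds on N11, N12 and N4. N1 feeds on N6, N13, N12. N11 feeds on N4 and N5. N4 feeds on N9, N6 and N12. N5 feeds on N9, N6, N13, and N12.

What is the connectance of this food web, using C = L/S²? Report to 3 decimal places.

C = 0.166

The web has S = 13 species and L = 28 feeding links.
C = L / S² = 28 / 169 = 0.1657 ≈ 0.166.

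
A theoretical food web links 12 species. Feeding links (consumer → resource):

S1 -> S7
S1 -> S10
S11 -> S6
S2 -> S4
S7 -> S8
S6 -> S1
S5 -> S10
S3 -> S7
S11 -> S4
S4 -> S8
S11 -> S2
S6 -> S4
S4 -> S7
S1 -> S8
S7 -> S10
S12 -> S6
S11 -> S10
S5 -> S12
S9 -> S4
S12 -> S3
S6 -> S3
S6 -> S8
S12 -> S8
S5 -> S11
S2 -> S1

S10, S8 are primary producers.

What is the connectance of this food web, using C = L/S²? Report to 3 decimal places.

C = 0.174

The web has S = 12 species and L = 25 feeding links.
C = L / S² = 25 / 144 = 0.1736 ≈ 0.174.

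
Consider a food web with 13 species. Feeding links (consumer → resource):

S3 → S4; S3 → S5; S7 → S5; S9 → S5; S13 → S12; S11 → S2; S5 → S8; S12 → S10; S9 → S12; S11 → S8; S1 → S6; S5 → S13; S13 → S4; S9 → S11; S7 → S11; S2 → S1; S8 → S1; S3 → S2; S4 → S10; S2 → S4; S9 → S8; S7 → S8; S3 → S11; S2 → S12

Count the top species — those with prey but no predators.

Top species (has prey, but nothing eats it): S7, S3, S9.
Count: 3.

3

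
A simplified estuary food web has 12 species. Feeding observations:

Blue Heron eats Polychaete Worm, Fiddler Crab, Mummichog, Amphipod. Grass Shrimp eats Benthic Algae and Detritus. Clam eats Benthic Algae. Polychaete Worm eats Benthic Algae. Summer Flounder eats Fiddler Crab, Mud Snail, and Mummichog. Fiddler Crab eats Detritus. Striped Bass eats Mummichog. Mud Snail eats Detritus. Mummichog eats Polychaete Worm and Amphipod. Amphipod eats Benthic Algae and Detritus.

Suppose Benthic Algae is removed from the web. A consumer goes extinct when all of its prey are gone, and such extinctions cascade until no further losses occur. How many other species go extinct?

Remove Benthic Algae.
Round 1: Polychaete Worm (all prey gone), Clam (all prey gone) → extinct.
No further losses. Total secondary extinctions: 2.

2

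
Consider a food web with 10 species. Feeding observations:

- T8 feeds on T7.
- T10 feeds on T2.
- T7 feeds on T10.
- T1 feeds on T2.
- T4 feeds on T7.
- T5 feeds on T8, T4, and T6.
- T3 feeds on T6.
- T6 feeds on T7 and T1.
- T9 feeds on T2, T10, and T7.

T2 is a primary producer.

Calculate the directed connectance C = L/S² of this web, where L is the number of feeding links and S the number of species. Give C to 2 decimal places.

The web has S = 10 species and L = 14 feeding links.
C = L / S² = 14 / 100 = 0.1400 ≈ 0.14.

C = 0.14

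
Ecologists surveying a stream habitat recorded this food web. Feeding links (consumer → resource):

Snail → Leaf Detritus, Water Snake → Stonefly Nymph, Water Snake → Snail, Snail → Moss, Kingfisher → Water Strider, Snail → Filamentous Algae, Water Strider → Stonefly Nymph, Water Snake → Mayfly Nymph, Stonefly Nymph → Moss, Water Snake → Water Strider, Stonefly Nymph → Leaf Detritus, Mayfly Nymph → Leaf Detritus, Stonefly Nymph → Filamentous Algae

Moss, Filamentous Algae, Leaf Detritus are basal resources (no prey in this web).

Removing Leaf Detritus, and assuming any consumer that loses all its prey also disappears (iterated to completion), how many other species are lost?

1

Remove Leaf Detritus.
Round 1: Mayfly Nymph (all prey gone) → extinct.
No further losses. Total secondary extinctions: 1.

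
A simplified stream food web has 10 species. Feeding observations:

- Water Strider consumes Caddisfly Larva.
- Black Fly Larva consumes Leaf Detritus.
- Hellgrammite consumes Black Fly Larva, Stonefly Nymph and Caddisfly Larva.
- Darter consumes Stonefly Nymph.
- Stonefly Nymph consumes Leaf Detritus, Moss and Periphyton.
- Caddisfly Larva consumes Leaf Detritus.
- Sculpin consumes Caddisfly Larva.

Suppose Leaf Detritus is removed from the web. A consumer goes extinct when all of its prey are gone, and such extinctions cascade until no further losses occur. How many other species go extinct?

4

Remove Leaf Detritus.
Round 1: Caddisfly Larva (all prey gone), Black Fly Larva (all prey gone) → extinct.
Round 2: Sculpin (all prey gone), Water Strider (all prey gone) → extinct.
No further losses. Total secondary extinctions: 4.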